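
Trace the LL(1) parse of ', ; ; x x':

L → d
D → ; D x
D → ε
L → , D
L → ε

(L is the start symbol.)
LL(1) parsing maintains a stack (initially the start symbol over $) and the input. At each step: if the stack top is a terminal, match it against the current input token; if it is a non-terminal N, replace it with the RHS of M[N, lookahead] (the unique production whose predict set contains the lookahead).

Stack is shown with the top on the left.

Stack      Input        Action
------------------------------
L $        , ; ; x x $  output L → , D
, D $      , ; ; x x $  match ','
D $        ; ; x x $    output D → ; D x
; D x $    ; ; x x $    match ';'
D x $      ; x x $      output D → ; D x
; D x x $  ; x x $      match ';'
D x x $    x x $        output D → ε
x x $      x x $        match 'x'
x $        x $          match 'x'
$          $            accept

The string is accepted.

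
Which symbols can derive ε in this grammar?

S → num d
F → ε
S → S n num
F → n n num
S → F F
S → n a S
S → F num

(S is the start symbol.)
A non-terminal is nullable if it can derive ε (the empty string): either it has an ε-production, or it has a production whose right-hand side consists entirely of nullable non-terminals.

ε-productions: F → ε
So F is immediately nullable.
S → F F: every symbol on the right is nullable, so S is nullable too.
Every non-terminal is now nullable.
Nullable = { 'F', 'S' }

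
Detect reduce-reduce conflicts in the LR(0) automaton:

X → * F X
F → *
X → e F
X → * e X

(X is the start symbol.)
A reduce-reduce conflict occurs when an LR(0) state has two complete items [A → α .] and [B → β .] — both call for a reduction, and with no lookahead the parser cannot choose between them.

Augment with X' → X and build the canonical LR(0) collection (I0 = CLOSURE({[X' → . X]}), then GOTO on every symbol after a dot until no new states appear). It has 10 states:
  I0: { [X → . * F X], [X → . * e X], [X → . e F], [X' → . X] }  — shift
  I1: { [F → . *], [X → * . F X], [X → * . e X] }  — shift
  I2: { [X' → X .] }  — accept
  I3: { [F → . *], [X → e . F] }  — shift
  I4: { [F → * .] }  — reduce
  I5: { [X → e F .] }  — reduce
  I6: { [X → * F . X], [X → . * F X], [X → . * e X], [X → . e F] }  — shift
  I7: { [X → * e . X], [X → . * F X], [X → . * e X], [X → . e F] }  — shift
  I8: { [X → * e X .] }  — reduce
  I9: { [X → * F X .] }  — reduce

No state contains more than one complete item.

Answer: No reduce-reduce conflicts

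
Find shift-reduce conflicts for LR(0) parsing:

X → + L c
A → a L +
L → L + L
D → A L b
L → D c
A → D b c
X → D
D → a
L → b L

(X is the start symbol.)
Yes — I3: [X → D .] vs [A → D . b c]; I5: [D → a .] vs [A → . a L +]; I9: [L → b L .] vs [L → L . + L]; I11: [L → L + L .] vs [L → L . + L]; I12: [A → a L + .] vs [A → . a L +]

Augment with X' → X and build the canonical LR(0) collection (I0 = CLOSURE({[X' → . X]}), then GOTO on every symbol after a dot until no new states appear). It has 20 states:
  I0: { [A → . D b c], [A → . a L +], [D → . A L b], [D → . a], [X → . + L c], [X → . D], [X' → . X] }  — shift
  I1: { [A → . D b c], [A → . a L +], [D → . A L b], [D → . a], [L → . D c], [L → . L + L], [L → . b L], [X → + . L c] }  — shift
  I2: { [A → . D b c], [A → . a L +], [D → . A L b], [D → . a], [D → A . L b], [L → . D c], [L → . L + L], [L → . b L] }  — shift
  I3: { [A → D . b c], [X → D .] }  — shift, reduce
  I4: { [X' → X .] }  — accept
  I5: { [A → . D b c], [A → . a L +], [A → a . L +], [D → . A L b], [D → . a], [D → a .], [L → . D c], [L → . L + L], [L → . b L] }  — shift, reduce
  I6: { [A → D . b c], [L → D . c] }  — shift
  I7: { [A → a L . +], [L → L . + L] }  — shift
  I8: { [A → . D b c], [A → . a L +], [D → . A L b], [D → . a], [L → . D c], [L → . L + L], [L → . b L], [L → b . L] }  — shift
  I9: { [L → L . + L], [L → b L .] }  — shift, reduce
  I10: { [A → . D b c], [A → . a L +], [D → . A L b], [D → . a], [L → . D c], [L → . L + L], [L → . b L], [L → L + . L] }  — shift
  I11: { [L → L + L .], [L → L . + L] }  — shift, reduce
  I12: { [A → . D b c], [A → . a L +], [A → a L + .], [D → . A L b], [D → . a], [L → . D c], [L → . L + L], [L → . b L], [L → L + . L] }  — shift, reduce
  I13: { [A → D b . c] }  — shift
  I14: { [L → D c .] }  — reduce
  I15: { [A → D b c .] }  — reduce
  I16: { [D → A L . b], [L → L . + L] }  — shift
  I17: { [D → A L b .] }  — reduce
  I18: { [L → L . + L], [X → + L . c] }  — shift
  I19: { [X → + L c .] }  — reduce

I3 contains reduce item [X → D .] and shift item [A → D . b c] — shift-reduce conflict.
I5 contains reduce item [D → a .] and shift items [A → . a L +], [D → . a], [L → . b L] — shift-reduce conflict.
I9 contains reduce item [L → b L .] and shift item [L → L . + L] — shift-reduce conflict.
I11 contains reduce item [L → L + L .] and shift item [L → L . + L] — shift-reduce conflict.
I12 contains reduce item [A → a L + .] and shift items [A → . a L +], [D → . a], [L → . b L] — shift-reduce conflict.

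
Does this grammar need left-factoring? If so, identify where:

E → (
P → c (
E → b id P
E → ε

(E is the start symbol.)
Left-factoring is needed when two productions for the same non-terminal
share a common prefix on the right-hand side.

Productions for E:
  E → (
  E → b id P
  E → ε

No common prefixes found.

Answer: No, left-factoring is not needed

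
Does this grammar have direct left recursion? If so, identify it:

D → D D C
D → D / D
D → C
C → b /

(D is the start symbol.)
Direct left recursion occurs when N → N α for some non-terminal N (the right-hand side begins with the left-hand side itself).

D → D D C: LEFT RECURSIVE (starts with D)
D → D / D: LEFT RECURSIVE (starts with D)
D → C: starts with C
C → b /: starts with b

The grammar has direct left recursion on: D.

Answer: Yes, D is left-recursive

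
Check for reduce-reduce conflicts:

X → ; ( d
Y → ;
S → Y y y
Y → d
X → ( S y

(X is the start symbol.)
No reduce-reduce conflicts

Augment with X' → X and build the canonical LR(0) collection (I0 = CLOSURE({[X' → . X]}), then GOTO on every symbol after a dot until no new states appear). It has 13 states:
  I0: { [X → . ( S y], [X → . ; ( d], [X' → . X] }  — shift
  I1: { [S → . Y y y], [X → ( . S y], [Y → . ;], [Y → . d] }  — shift
  I2: { [X → ; . ( d] }  — shift
  I3: { [X' → X .] }  — accept
  I4: { [X → ; ( . d] }  — shift
  I5: { [X → ; ( d .] }  — reduce
  I6: { [Y → ; .] }  — reduce
  I7: { [X → ( S . y] }  — shift
  I8: { [S → Y . y y] }  — shift
  I9: { [Y → d .] }  — reduce
  I10: { [S → Y y . y] }  — shift
  I11: { [S → Y y y .] }  — reduce
  I12: { [X → ( S y .] }  — reduce

No state contains more than one complete item.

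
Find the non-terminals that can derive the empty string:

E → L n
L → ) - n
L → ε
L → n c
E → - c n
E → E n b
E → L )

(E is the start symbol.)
A non-terminal is nullable if it can derive ε (the empty string): either it has an ε-production, or it has a production whose right-hand side consists entirely of nullable non-terminals.

ε-productions: L → ε
So L is immediately nullable.
No further non-terminal can be added: every production for the remaining non-terminals contains a terminal or a non-nullable non-terminal.
Nullable = { 'L' }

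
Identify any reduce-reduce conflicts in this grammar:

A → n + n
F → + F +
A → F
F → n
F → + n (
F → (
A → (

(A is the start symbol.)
Yes — I1: [A → ( .] vs [F → ( .]

Augment with A' → A and build the canonical LR(0) collection (I0 = CLOSURE({[A' → . A]}), then GOTO on every symbol after a dot until no new states appear). It has 13 states:
  I0: { [A → . (], [A → . F], [A → . n + n], [A' → . A], [F → . (], [F → . + F +], [F → . + n (], [F → . n] }  — shift
  I1: { [A → ( .], [F → ( .] }  — 2 reduces
  I2: { [F → + . F +], [F → + . n (], [F → . (], [F → . + F +], [F → . + n (], [F → . n] }  — shift
  I3: { [A' → A .] }  — accept
  I4: { [A → F .] }  — reduce
  I5: { [A → n . + n], [F → n .] }  — shift, reduce
  I6: { [A → n + . n] }  — shift
  I7: { [A → n + n .] }  — reduce
  I8: { [F → ( .] }  — reduce
  I9: { [F → + F . +] }  — shift
  I10: { [F → + n . (], [F → n .] }  — shift, reduce
  I11: { [F → + n ( .] }  — reduce
  I12: { [F → + F + .] }  — reduce

I1 contains complete items [A → ( .], [F → ( .] — reduce-reduce conflict.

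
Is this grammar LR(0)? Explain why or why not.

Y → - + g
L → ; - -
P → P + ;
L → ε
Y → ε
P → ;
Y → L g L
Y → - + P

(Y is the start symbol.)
Augment with Y' → Y and build the canonical LR(0) collection (I0 = CLOSURE({[Y' → . Y]}), then GOTO on every symbol after a dot until no new states appear). It has 15 states:
  I0: { [L → . ; - -], [L → .], [Y → . - + P], [Y → . - + g], [Y → . L g L], [Y → .], [Y' → . Y] }  — shift, 2 reduces
  I1: { [Y → - . + P], [Y → - . + g] }  — shift
  I2: { [L → ; . - -] }  — shift
  I3: { [Y → L . g L] }  — shift
  I4: { [Y' → Y .] }  — accept
  I5: { [L → . ; - -], [L → .], [Y → L g . L] }  — shift, reduce
  I6: { [Y → L g L .] }  — reduce
  I7: { [L → ; - . -] }  — shift
  I8: { [L → ; - - .] }  — reduce
  I9: { [P → . ;], [P → . P + ;], [Y → - + . P], [Y → - + . g] }  — shift
  I10: { [P → ; .] }  — reduce
  I11: { [P → P . + ;], [Y → - + P .] }  — shift, reduce
  I12: { [Y → - + g .] }  — reduce
  I13: { [P → P + . ;] }  — shift
  I14: { [P → P + ; .] }  — reduce

Conflict in state I0:
  Shift-reduce conflict between [L → .] and [L → . ; - -]
So the grammar is NOT LR(0).

Answer: No. Shift-reduce conflict between [L → .] and [L → . ; - -]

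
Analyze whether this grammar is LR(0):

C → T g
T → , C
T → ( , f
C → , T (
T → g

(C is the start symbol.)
Yes, the grammar is LR(0)

Augment with C' → C and build the canonical LR(0) collection (I0 = CLOSURE({[C' → . C]}), then GOTO on every symbol after a dot until no new states appear). It has 12 states:
  I0: { [C → . , T (], [C → . T g], [C' → . C], [T → . ( , f], [T → . , C], [T → . g] }  — shift
  I1: { [T → ( . , f] }  — shift
  I2: { [C → , . T (], [C → . , T (], [C → . T g], [T → , . C], [T → . ( , f], [T → . , C], [T → . g] }  — shift
  I3: { [C' → C .] }  — accept
  I4: { [C → T . g] }  — shift
  I5: { [T → g .] }  — reduce
  I6: { [C → T g .] }  — reduce
  I7: { [T → , C .] }  — reduce
  I8: { [C → , T . (], [C → T . g] }  — shift
  I9: { [C → , T ( .] }  — reduce
  I10: { [T → ( , . f] }  — shift
  I11: { [T → ( , f .] }  — reduce

Every state is either a pure shift/goto state or contains exactly one complete item and nothing to shift — no conflicts. The grammar is LR(0).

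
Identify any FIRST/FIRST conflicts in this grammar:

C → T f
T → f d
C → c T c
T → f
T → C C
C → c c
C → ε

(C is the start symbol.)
A FIRST/FIRST conflict occurs when two productions N → α and N → β for the same non-terminal have FIRST(α) ∩ FIRST(β) ≠ ∅ (with ε ∈ FIRST of a nullable right-hand side, so two nullable alternatives also conflict).

FIRST sets of the non-terminals at (or reachable through a nullable prefix from) the front of some alternative:
  FIRST(T) = { 'c', 'f', ε }
  FIRST(C) = { 'c', 'f', ε }

Productions for C:
  C → T f: FIRST = { 'c', 'f' }
  C → c T c: FIRST = { 'c' }
  C → c c: FIRST = { 'c' }
  C → ε: FIRST = { ε }
Productions for T:
  T → f d: FIRST = { 'f' }
  T → f: FIRST = { 'f' }
  T → C C: FIRST = { 'c', 'f', ε }

Conflict for C: C → T f and C → c T c
  Overlap: { 'c' }
Conflict for C: C → T f and C → c c
  Overlap: { 'c' }
Conflict for C: C → c T c and C → c c
  Overlap: { 'c' }
Conflict for T: T → f d and T → f
  Overlap: { 'f' }
Conflict for T: T → f d and T → C C
  Overlap: { 'f' }
Conflict for T: T → f and T → C C
  Overlap: { 'f' }

Answer: Yes. C → T f / C → c T c on { 'c' }; C → T f / C → c c on { 'c' }; C → c T c / C → c c on { 'c' }; T → f d / T → f on { 'f' }; T → f d / T → C C on { 'f' }; T → f / T → C C on { 'f' }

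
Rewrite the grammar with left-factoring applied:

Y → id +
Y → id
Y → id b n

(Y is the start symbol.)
Y → id Y'
Y' → +
Y' → ε
Y' → b n

Left-factoring transforms A → αβ₁ | αβ₂ into A → αA' and A' → β₁ | β₂
(α is the longest common prefix among the alternatives). Repeat until
no nonterminal has two alternatives with a common prefix.

Round 1: Y has alternatives sharing prefix 'id'. Introduce Y': Y → id Y'
  Add: Y' → +
  Add: Y' → ε
  Add: Y' → b n

No remaining common prefixes — done.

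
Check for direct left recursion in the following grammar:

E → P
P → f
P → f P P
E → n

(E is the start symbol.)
No direct left recursion

Direct left recursion occurs when N → N α for some non-terminal N (the right-hand side begins with the left-hand side itself).

E → P: starts with P
P → f: starts with f
P → f P P: starts with f
E → n: starts with n

No direct left recursion found.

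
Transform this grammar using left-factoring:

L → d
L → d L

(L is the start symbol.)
L → d L'
L' → ε
L' → L

Left-factoring transforms A → αβ₁ | αβ₂ into A → αA' and A' → β₁ | β₂
(α is the longest common prefix among the alternatives). Repeat until
no nonterminal has two alternatives with a common prefix.

Round 1: L has alternatives sharing prefix 'd'. Introduce L': L → d L'
  Add: L' → ε
  Add: L' → L

No remaining common prefixes — done.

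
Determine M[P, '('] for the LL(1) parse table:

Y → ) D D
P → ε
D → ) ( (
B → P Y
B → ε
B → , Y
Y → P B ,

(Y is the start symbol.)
Empty (error entry)

To find M[P, '('], we find productions for P where '(' is in the predict set (PREDICT(N → α) = (FIRST(α) \ {ε}) ∪ (FOLLOW(N) if α ⇒* ε)).

Relevant sets:
  FOLLOW(P) = { ')', ',' }

P → ε: PREDICT = { ')', ',' }

M[P, '('] is empty (no production applies)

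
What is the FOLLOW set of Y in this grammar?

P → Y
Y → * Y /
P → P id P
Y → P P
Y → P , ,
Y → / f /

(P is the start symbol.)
{ $, '*', ',', '/', 'id' }

In P → Y: Y is at the end, add FOLLOW(P)
In Y → * Y /: Y is followed by '/', add FIRST('/') \ {ε} = { '/' }

The FOLLOW sets referred to above (computed the same way, to a fixed point):
  FOLLOW(P) = { $, '*', ',', '/', 'id' }

Taking the union: FOLLOW(Y) = { $, '*', ',', '/', 'id' }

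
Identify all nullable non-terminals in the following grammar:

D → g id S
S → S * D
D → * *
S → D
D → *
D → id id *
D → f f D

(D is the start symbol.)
None

There are no ε-productions, so no non-terminal can derive ε.
No non-terminals are nullable.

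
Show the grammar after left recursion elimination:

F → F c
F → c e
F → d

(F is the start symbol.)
F is directly left-recursive. The standard transformation for
  A → A α₁ | ... | A α_m | β₁ | ... | β_n
is
  A  → β₁ A' | ... | β_n A'
  A' → α₁ A' | ... | α_m A' | ε

F → c e becomes F → c e F'
F → d becomes F → d F'
F → F c becomes F' → c F'
Add F' → ε

Resulting grammar:
F → c e F'
F → d F'
F' → c F'
F' → ε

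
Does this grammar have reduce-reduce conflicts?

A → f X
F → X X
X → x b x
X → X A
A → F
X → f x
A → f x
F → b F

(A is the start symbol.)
A reduce-reduce conflict occurs when an LR(0) state has two complete items [A → α .] and [B → β .] — both call for a reduction, and with no lookahead the parser cannot choose between them.

Augment with A' → A and build the canonical LR(0) collection (I0 = CLOSURE({[A' → . A]}), then GOTO on every symbol after a dot until no new states appear). It has 16 states:
  I0: { [A → . F], [A → . f X], [A → . f x], [A' → . A], [F → . X X], [F → . b F], [X → . X A], [X → . f x], [X → . x b x] }  — shift
  I1: { [A' → A .] }  — accept
  I2: { [A → F .] }  — reduce
  I3: { [A → . F], [A → . f X], [A → . f x], [F → . X X], [F → . b F], [F → X . X], [X → . X A], [X → . f x], [X → . x b x], [X → X . A] }  — shift
  I4: { [F → . X X], [F → . b F], [F → b . F], [X → . X A], [X → . f x], [X → . x b x] }  — shift
  I5: { [A → f . X], [A → f . x], [X → . X A], [X → . f x], [X → . x b x], [X → f . x] }  — shift
  I6: { [X → x . b x] }  — shift
  I7: { [X → x b . x] }  — shift
  I8: { [X → x b x .] }  — reduce
  I9: { [A → . F], [A → . f X], [A → . f x], [A → f X .], [F → . X X], [F → . b F], [X → . X A], [X → . f x], [X → . x b x], [X → X . A] }  — shift, reduce
  I10: { [X → f . x] }  — shift
  I11: { [A → f x .], [X → f x .], [X → x . b x] }  — shift, 2 reduces
  I12: { [X → f x .] }  — reduce
  I13: { [X → X A .] }  — reduce
  I14: { [F → b F .] }  — reduce
  I15: { [A → . F], [A → . f X], [A → . f x], [F → . X X], [F → . b F], [F → X . X], [F → X X .], [X → . X A], [X → . f x], [X → . x b x], [X → X . A] }  — shift, reduce

I11 contains complete items [A → f x .], [X → f x .] — reduce-reduce conflict.

Answer: Yes — I11: [A → f x .] vs [X → f x .]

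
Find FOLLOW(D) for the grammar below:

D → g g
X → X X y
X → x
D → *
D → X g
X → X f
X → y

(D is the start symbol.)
D is the start symbol, so $ ∈ FOLLOW(D).
D does not occur on any right-hand side.

Taking the union: FOLLOW(D) = { $ }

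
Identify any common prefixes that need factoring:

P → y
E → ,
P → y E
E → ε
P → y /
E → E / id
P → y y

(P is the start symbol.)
Left-factoring is needed when two productions for the same non-terminal
share a common prefix on the right-hand side.

Productions for P:
  P → y
  P → y E
  P → y /
  P → y y
Productions for E:
  E → ,
  E → ε
  E → E / id

Found common prefix 'y' in productions for P

Answer: Yes, P has productions with common prefix 'y'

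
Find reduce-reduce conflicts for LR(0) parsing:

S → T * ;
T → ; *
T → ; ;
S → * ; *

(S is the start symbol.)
A reduce-reduce conflict occurs when an LR(0) state has two complete items [A → α .] and [B → β .] — both call for a reduction, and with no lookahead the parser cannot choose between them.

Augment with S' → S and build the canonical LR(0) collection (I0 = CLOSURE({[S' → . S]}), then GOTO on every symbol after a dot until no new states appear). It has 11 states:
  I0: { [S → . * ; *], [S → . T * ;], [S' → . S], [T → . ; *], [T → . ; ;] }  — shift
  I1: { [S → * . ; *] }  — shift
  I2: { [T → ; . *], [T → ; . ;] }  — shift
  I3: { [S' → S .] }  — accept
  I4: { [S → T . * ;] }  — shift
  I5: { [S → T * . ;] }  — shift
  I6: { [S → T * ; .] }  — reduce
  I7: { [T → ; * .] }  — reduce
  I8: { [T → ; ; .] }  — reduce
  I9: { [S → * ; . *] }  — shift
  I10: { [S → * ; * .] }  — reduce

No state contains more than one complete item.

Answer: No reduce-reduce conflicts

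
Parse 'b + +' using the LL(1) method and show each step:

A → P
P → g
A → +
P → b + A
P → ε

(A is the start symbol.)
LL(1) parsing maintains a stack (initially the start symbol over $) and the input. At each step: if the stack top is a terminal, match it against the current input token; if it is a non-terminal N, replace it with the RHS of M[N, lookahead] (the unique production whose predict set contains the lookahead).

Stack is shown with the top on the left.

Stack    Input    Action
------------------------
A $      b + + $  output A → P
P $      b + + $  output P → b + A
b + A $  b + + $  match 'b'
+ A $    + + $    match '+'
A $      + $      output A → +
+ $      + $      match '+'
$        $        accept

The string is accepted.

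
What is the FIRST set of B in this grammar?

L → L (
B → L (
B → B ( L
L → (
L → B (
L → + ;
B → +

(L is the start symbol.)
{ '(', '+' }

To compute FIRST(B), examine every production with B on the left-hand side, reading each right-hand side left to right until a non-nullable symbol is reached.

FIRST sets of the other non-terminals involved (by the same procedure, iterated to a fixed point):
  FIRST(L) = { '(', '+' }

From B → L (:
  - L is a non-terminal: add FIRST(L) \ {ε} = { '(', '+' }
    L is not nullable, so stop
From B → B ( L:
  - B is the symbol being defined: contributes nothing new
    B is not nullable, so stop
From B → +:
  - '+' is a terminal: add '+' and stop

Collecting: FIRST(B) = { '(', '+' }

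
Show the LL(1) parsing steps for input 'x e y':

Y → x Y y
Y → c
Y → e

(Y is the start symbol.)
LL(1) parsing maintains a stack (initially the start symbol over $) and the input. At each step: if the stack top is a terminal, match it against the current input token; if it is a non-terminal N, replace it with the RHS of M[N, lookahead] (the unique production whose predict set contains the lookahead).

Stack is shown with the top on the left.

Stack    Input    Action
------------------------
Y $      x e y $  output Y → x Y y
x Y y $  x e y $  match 'x'
Y y $    e y $    output Y → e
e y $    e y $    match 'e'
y $      y $      match 'y'
$        $        accept

The string is accepted.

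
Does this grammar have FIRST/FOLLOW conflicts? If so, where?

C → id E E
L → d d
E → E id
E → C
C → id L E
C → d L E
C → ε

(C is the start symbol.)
Yes. C → id E E with FOLLOW(C) on { 'id' }; C → id L E with FOLLOW(C) on { 'id' }; C → d L E with FOLLOW(C) on { 'd' }; E → E id with FOLLOW(E) on { 'd', 'id' }

A FIRST/FOLLOW conflict occurs when a non-terminal N has a nullable alternative N → β (β ⇒* ε) and another alternative N → α with FIRST(α) ∩ FOLLOW(N) ≠ ∅: on such a lookahead the parser cannot decide between expanding α and letting N vanish via β.

Nullable non-terminals: C, E.
FIRST sets used below: FIRST(E) = { 'd', 'id', ε }, FIRST(C) = { 'd', 'id', ε }

C: nullable alternative(s) C → ε; FOLLOW(C) = { $, 'd', 'id' }
  C → id E E: FIRST \ {ε} = { 'id' } — overlaps FOLLOW(C) on { 'id' }: CONFLICT
  C → id L E: FIRST \ {ε} = { 'id' } — overlaps FOLLOW(C) on { 'id' }: CONFLICT
  C → d L E: FIRST \ {ε} = { 'd' } — overlaps FOLLOW(C) on { 'd' }: CONFLICT
  C → ε: FIRST \ {ε} = { } — this is the only nullable alternative, skip

E: nullable alternative(s) E → C; FOLLOW(E) = { $, 'd', 'id' }
  E → E id: FIRST \ {ε} = { 'd', 'id' } — overlaps FOLLOW(E) on { 'd', 'id' }: CONFLICT
  E → C: FIRST \ {ε} = { 'd', 'id' } — this is the only nullable alternative, skip

L has no nullable alternative, so no FIRST/FOLLOW check is needed there.

So the grammar has 4 FIRST/FOLLOW conflicts (marked CONFLICT above).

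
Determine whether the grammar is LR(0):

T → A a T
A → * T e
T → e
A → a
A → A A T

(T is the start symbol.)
Augment with T' → T and build the canonical LR(0) collection (I0 = CLOSURE({[T' → . T]}), then GOTO on every symbol after a dot until no new states appear). It has 13 states:
  I0: { [A → . * T e], [A → . A A T], [A → . a], [T → . A a T], [T → . e], [T' → . T] }  — shift
  I1: { [A → * . T e], [A → . * T e], [A → . A A T], [A → . a], [T → . A a T], [T → . e] }  — shift
  I2: { [A → . * T e], [A → . A A T], [A → . a], [A → A . A T], [T → A . a T] }  — shift
  I3: { [T' → T .] }  — accept
  I4: { [A → a .] }  — reduce
  I5: { [T → e .] }  — reduce
  I6: { [A → . * T e], [A → . A A T], [A → . a], [A → A . A T], [A → A A . T], [T → . A a T], [T → . e] }  — shift
  I7: { [A → . * T e], [A → . A A T], [A → . a], [A → a .], [T → . A a T], [T → . e], [T → A a . T] }  — shift, reduce
  I8: { [T → A a T .] }  — reduce
  I9: { [A → . * T e], [A → . A A T], [A → . a], [A → A . A T], [A → A A . T], [T → . A a T], [T → . e], [T → A . a T] }  — shift
  I10: { [A → A A T .] }  — reduce
  I11: { [A → * T . e] }  — shift
  I12: { [A → * T e .] }  — reduce

Conflict in state I7:
  Shift-reduce conflict between [A → a .] and [A → . * T e]
So the grammar is NOT LR(0).

Answer: No. Shift-reduce conflict between [A → a .] and [A → . * T e]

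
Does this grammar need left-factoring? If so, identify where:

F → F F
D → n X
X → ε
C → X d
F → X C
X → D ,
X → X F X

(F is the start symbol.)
Left-factoring is needed when two productions for the same non-terminal
share a common prefix on the right-hand side.

Productions for F:
  F → F F
  F → X C
Productions for X:
  X → ε
  X → D ,
  X → X F X

No common prefixes found.

Answer: No, left-factoring is not needed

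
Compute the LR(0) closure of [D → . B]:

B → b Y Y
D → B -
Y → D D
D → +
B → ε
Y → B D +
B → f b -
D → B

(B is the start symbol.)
To compute CLOSURE, for each item [A → α.Bβ] where B is a non-terminal, add [B → .γ] for all productions B → γ; repeat for the newly added items until nothing changes.

Start with: [D → . B]
  [D → . B] has the dot before B: add [B → . b Y Y], [B → .], [B → . f b -]
No further items can be added.

CLOSURE = { [B → . b Y Y], [B → . f b -], [B → .], [D → . B] }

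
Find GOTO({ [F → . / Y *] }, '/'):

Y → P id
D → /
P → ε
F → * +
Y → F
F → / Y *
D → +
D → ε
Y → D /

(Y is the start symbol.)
GOTO(I, '/') = CLOSURE({ [A → αX.β] : [A → α.Xβ] ∈ I, X = '/' })

Items with dot before '/', with the dot advanced:
  [F → . / Y *] → [F → / . Y *]
Closure of the advanced items:
  [F → / . Y *] has the dot before Y: add [Y → . P id], [Y → . F], [Y → . D /]
  [Y → . P id] has the dot before P: add [P → .]
  [Y → . F] has the dot before F: add [F → . * +], [F → . / Y *]
  [Y → . D /] has the dot before D: add [D → . /], [D → . +], [D → .]

GOTO = { [D → . +], [D → . /], [D → .], [F → . * +], [F → . / Y *], [F → / . Y *], [P → .], [Y → . D /], [Y → . F], [Y → . P id] }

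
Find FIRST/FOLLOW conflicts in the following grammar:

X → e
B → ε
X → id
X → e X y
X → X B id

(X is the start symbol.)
Nullable non-terminals: B.
B has a nullable alternative but only one production, so nothing to check.

X has no nullable alternative, so no FIRST/FOLLOW check is needed there.

No FIRST/FOLLOW conflicts found.

Answer: No FIRST/FOLLOW conflicts.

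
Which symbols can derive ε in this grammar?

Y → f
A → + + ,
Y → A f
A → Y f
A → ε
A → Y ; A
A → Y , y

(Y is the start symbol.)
{ 'A' }

A non-terminal is nullable if it can derive ε (the empty string): either it has an ε-production, or it has a production whose right-hand side consists entirely of nullable non-terminals.

ε-productions: A → ε
So A is immediately nullable.
No further non-terminal can be added: every production for the remaining non-terminals contains a terminal or a non-nullable non-terminal.
Nullable = { 'A' }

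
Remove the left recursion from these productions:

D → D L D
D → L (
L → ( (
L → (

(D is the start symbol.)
D → L ( D'
D' → L D D'
D' → ε
L → ( (
L → (

D is directly left-recursive. The standard transformation for
  A → A α₁ | ... | A α_m | β₁ | ... | β_n
is
  A  → β₁ A' | ... | β_n A'
  A' → α₁ A' | ... | α_m A' | ε

D → L ( becomes D → L ( D'
D → D L D becomes D' → L D D'
Add D' → ε

Productions for other non-terminals are unchanged:
  L → ( (
  L → (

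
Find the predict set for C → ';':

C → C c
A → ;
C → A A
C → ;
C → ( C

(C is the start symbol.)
{ ';' }

PREDICT(C → ';') = (FIRST(RHS) \ {ε}) ∪ (FOLLOW(C) if ε ∈ FIRST(RHS), i.e. RHS ⇒* ε)
FIRST(';') = { ';' }
ε ∉ FIRST(';'), so FOLLOW(C) is not added.
PREDICT(C → ';') = { ';' }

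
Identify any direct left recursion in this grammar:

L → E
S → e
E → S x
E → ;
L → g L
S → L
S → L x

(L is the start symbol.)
Direct left recursion occurs when N → N α for some non-terminal N (the right-hand side begins with the left-hand side itself).

L → E: starts with E
S → e: starts with e
E → S x: starts with S
E → ;: starts with ';'
L → g L: starts with g
S → L: starts with L
S → L x: starts with L

No direct left recursion found.

Answer: No direct left recursion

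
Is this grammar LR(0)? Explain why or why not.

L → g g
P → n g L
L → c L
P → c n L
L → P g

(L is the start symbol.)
Augment with L' → L and build the canonical LR(0) collection (I0 = CLOSURE({[L' → . L]}), then GOTO on every symbol after a dot until no new states appear). It has 15 states:
  I0: { [L → . P g], [L → . c L], [L → . g g], [L' → . L], [P → . c n L], [P → . n g L] }  — shift
  I1: { [L' → L .] }  — accept
  I2: { [L → P . g] }  — shift
  I3: { [L → . P g], [L → . c L], [L → . g g], [L → c . L], [P → . c n L], [P → . n g L], [P → c . n L] }  — shift
  I4: { [L → g . g] }  — shift
  I5: { [P → n . g L] }  — shift
  I6: { [L → . P g], [L → . c L], [L → . g g], [P → . c n L], [P → . n g L], [P → n g . L] }  — shift
  I7: { [P → n g L .] }  — reduce
  I8: { [L → g g .] }  — reduce
  I9: { [L → c L .] }  — reduce
  I10: { [L → . P g], [L → . c L], [L → . g g], [P → . c n L], [P → . n g L], [P → c n . L], [P → n . g L] }  — shift
  I11: { [P → c n L .] }  — reduce
  I12: { [L → . P g], [L → . c L], [L → . g g], [L → g . g], [P → . c n L], [P → . n g L], [P → n g . L] }  — shift
  I13: { [L → g . g], [L → g g .] }  — shift, reduce
  I14: { [L → P g .] }  — reduce

Conflict in state I13:
  Shift-reduce conflict between [L → g g .] and [L → g . g]
So the grammar is NOT LR(0).

Answer: No. Shift-reduce conflict between [L → g g .] and [L → g . g]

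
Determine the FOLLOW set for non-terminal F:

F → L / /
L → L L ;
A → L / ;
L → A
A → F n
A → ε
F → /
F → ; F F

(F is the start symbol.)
To compute FOLLOW(F), find every occurrence of F on a right-hand side N → α F β: add FIRST(β) \ {ε}, and if β is empty or nullable also add FOLLOW(N). Iterate to a fixed point.

F is the start symbol, so $ ∈ FOLLOW(F).
In A → F n: F is followed by n, add FIRST(n) \ {ε} = { 'n' }
In F → ; F F: F is followed by F, add FIRST(F) \ {ε} = { '/', ';' }
In F → ; F F: F is at the end; this adds FOLLOW(F) to itself — nothing new

Taking the union: FOLLOW(F) = { $, '/', ';', 'n' }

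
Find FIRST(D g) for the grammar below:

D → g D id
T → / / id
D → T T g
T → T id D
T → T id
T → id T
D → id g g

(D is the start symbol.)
{ '/', 'g', 'id' }

FIRST sets of the non-terminals involved (from the grammar, by fixed-point iteration):
  FIRST(D) = { '/', 'g', 'id' }

To compute FIRST(D g), process the symbols left to right:
Symbol D is a non-terminal. Add FIRST(D) \ {ε} = { '/', 'g', 'id' }
D is not nullable (ε ∉ FIRST(D)), so stop here.
FIRST(D g) = { '/', 'g', 'id' }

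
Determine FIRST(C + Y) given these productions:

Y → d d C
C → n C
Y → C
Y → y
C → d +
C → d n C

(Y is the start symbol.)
FIRST sets of the non-terminals involved (from the grammar, by fixed-point iteration):
  FIRST(C) = { 'd', 'n' }

To compute FIRST(C + Y), process the symbols left to right:
Symbol C is a non-terminal. Add FIRST(C) \ {ε} = { 'd', 'n' }
C is not nullable (ε ∉ FIRST(C)), so stop here.
FIRST(C + Y) = { 'd', 'n' }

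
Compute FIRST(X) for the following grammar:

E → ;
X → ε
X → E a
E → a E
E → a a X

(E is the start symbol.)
FIRST sets of the other non-terminals involved (by the same procedure, iterated to a fixed point):
  FIRST(E) = { ';', 'a' }

From X → ε:
  - ε-production, so ε ∈ FIRST(X)
From X → E a:
  - E is a non-terminal: add FIRST(E) \ {ε} = { ';', 'a' }
    E is not nullable, so stop

Collecting: FIRST(X) = { ';', 'a', ε }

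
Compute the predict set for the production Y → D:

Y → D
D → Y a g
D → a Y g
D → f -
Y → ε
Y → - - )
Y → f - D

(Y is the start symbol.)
{ '-', 'a', 'f' }

PREDICT(Y → D) = (FIRST(RHS) \ {ε}) ∪ (FOLLOW(Y) if ε ∈ FIRST(RHS), i.e. RHS ⇒* ε)
FIRST(D) = { '-', 'a', 'f' }
FIRST(D) = { '-', 'a', 'f' }
ε ∉ FIRST(D), so FOLLOW(Y) is not added.
PREDICT(Y → D) = { '-', 'a', 'f' }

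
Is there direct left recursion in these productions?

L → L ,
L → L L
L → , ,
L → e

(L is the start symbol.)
Yes, L is left-recursive

L → L ,: LEFT RECURSIVE (starts with L)
L → L L: LEFT RECURSIVE (starts with L)
L → , ,: starts with ','
L → e: starts with e

The grammar has direct left recursion on: L.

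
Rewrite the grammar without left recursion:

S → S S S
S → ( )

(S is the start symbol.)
S → ( ) S'
S' → S S S'
S' → ε

S is directly left-recursive. The standard transformation for
  A → A α₁ | ... | A α_m | β₁ | ... | β_n
is
  A  → β₁ A' | ... | β_n A'
  A' → α₁ A' | ... | α_m A' | ε

S → ( ) becomes S → ( ) S'
S → S S S becomes S' → S S S'
Add S' → ε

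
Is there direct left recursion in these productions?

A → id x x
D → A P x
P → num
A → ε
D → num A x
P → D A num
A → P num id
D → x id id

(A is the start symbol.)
Direct left recursion occurs when N → N α for some non-terminal N (the right-hand side begins with the left-hand side itself).

A → id x x: starts with id
D → A P x: starts with A
P → num: starts with num
A → ε: starts with ε
D → num A x: starts with num
P → D A num: starts with D
A → P num id: starts with P
D → x id id: starts with x

No direct left recursion found.

Answer: No direct left recursion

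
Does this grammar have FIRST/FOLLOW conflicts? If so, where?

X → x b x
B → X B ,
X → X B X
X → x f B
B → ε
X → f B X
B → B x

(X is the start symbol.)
A FIRST/FOLLOW conflict occurs when a non-terminal N has a nullable alternative N → β (β ⇒* ε) and another alternative N → α with FIRST(α) ∩ FOLLOW(N) ≠ ∅: on such a lookahead the parser cannot decide between expanding α and letting N vanish via β.

Nullable non-terminals: B.
FIRST sets used below: FIRST(X) = { 'f', 'x' }, FIRST(B) = { 'f', 'x', ε }

B: nullable alternative(s) B → ε; FOLLOW(B) = { $, ',', 'f', 'x' }
  B → X B ,: FIRST \ {ε} = { 'f', 'x' } — overlaps FOLLOW(B) on { 'f', 'x' }: CONFLICT
  B → ε: FIRST \ {ε} = { } — this is the only nullable alternative, skip
  B → B x: FIRST \ {ε} = { 'f', 'x' } — overlaps FOLLOW(B) on { 'f', 'x' }: CONFLICT

X has no nullable alternative, so no FIRST/FOLLOW check is needed there.

So the grammar has 2 FIRST/FOLLOW conflicts (marked CONFLICT above).

Answer: Yes. B → X B ',' with FOLLOW(B) on { 'f', 'x' }; B → B x with FOLLOW(B) on { 'f', 'x' }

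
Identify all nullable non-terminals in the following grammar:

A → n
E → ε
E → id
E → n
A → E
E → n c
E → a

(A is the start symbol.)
{ 'A', 'E' }

ε-productions: E → ε
So E is immediately nullable.
A → E: every symbol on the right is nullable, so A is nullable too.
Every non-terminal is now nullable.
Nullable = { 'A', 'E' }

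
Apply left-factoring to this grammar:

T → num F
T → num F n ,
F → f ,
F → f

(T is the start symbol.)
Left-factoring transforms A → αβ₁ | αβ₂ into A → αA' and A' → β₁ | β₂
(α is the longest common prefix among the alternatives). Repeat until
no nonterminal has two alternatives with a common prefix.

Round 1: T has alternatives sharing prefix 'num F'. Introduce T': T → num F T'
  Add: T' → ε
  Add: T' → n ,

Round 2: F has alternatives sharing prefix 'f'. Introduce F': F → f F'
  Add: F' → ,
  Add: F' → ε

No remaining common prefixes — done.

Resulting grammar:
T → num F T'
T' → ε
T' → n ,
F → f F'
F' → ,
F' → ε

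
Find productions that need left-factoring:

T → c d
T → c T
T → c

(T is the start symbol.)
Left-factoring is needed when two productions for the same non-terminal
share a common prefix on the right-hand side.

Productions for T:
  T → c d
  T → c T
  T → c

Found common prefix 'c' in productions for T

Answer: Yes, T has productions with common prefix 'c'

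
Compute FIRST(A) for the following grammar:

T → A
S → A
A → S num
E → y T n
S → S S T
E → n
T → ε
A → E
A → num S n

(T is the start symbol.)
To compute FIRST(A), examine every production with A on the left-hand side, reading each right-hand side left to right until a non-nullable symbol is reached.

FIRST sets of the other non-terminals involved (by the same procedure, iterated to a fixed point):
  FIRST(S) = { 'n', 'num', 'y' }
  FIRST(E) = { 'n', 'y' }

From A → S num:
  - S is a non-terminal: add FIRST(S) \ {ε} = { 'n', 'num', 'y' }
    S is not nullable, so stop
From A → E:
  - E is a non-terminal: add FIRST(E) \ {ε} = { 'n', 'y' }
    E is not nullable, so stop
From A → num S n:
  - num is a terminal: add 'num' and stop

Collecting: FIRST(A) = { 'n', 'num', 'y' }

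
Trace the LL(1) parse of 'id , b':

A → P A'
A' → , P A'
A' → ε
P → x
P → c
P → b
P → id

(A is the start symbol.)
LL(1) parsing maintains a stack (initially the start symbol over $) and the input. At each step: if the stack top is a terminal, match it against the current input token; if it is a non-terminal N, replace it with the RHS of M[N, lookahead] (the unique production whose predict set contains the lookahead).

Stack is shown with the top on the left.

Stack     Input     Action
--------------------------
A $       id , b $  output A → P A'
P A' $    id , b $  output P → id
id A' $   id , b $  match 'id'
A' $      , b $     output A' → , P A'
, P A' $  , b $     match ','
P A' $    b $       output P → b
b A' $    b $       match 'b'
A' $      $         output A' → ε
$         $         accept

The string is accepted.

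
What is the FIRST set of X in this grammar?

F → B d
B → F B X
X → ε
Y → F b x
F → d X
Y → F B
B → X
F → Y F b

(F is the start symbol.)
From X → ε:
  - ε-production, so ε ∈ FIRST(X)

Collecting: FIRST(X) = { ε }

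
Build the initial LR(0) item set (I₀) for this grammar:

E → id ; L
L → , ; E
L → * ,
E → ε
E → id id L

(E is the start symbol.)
First, augment the grammar with E' → E
I₀ = CLOSURE({ [E' → . E] }):
  [E' → . E] has the dot before E: add [E → . id ; L], [E → .], [E → . id id L]
No further items can be added.

I₀ = { [E → . id ; L], [E → . id id L], [E → .], [E' → . E] }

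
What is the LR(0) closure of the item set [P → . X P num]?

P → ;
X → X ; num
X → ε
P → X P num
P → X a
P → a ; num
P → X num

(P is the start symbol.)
To compute CLOSURE, for each item [A → α.Bβ] where B is a non-terminal, add [B → .γ] for all productions B → γ; repeat for the newly added items until nothing changes.

Start with: [P → . X P num]
  [P → . X P num] has the dot before X: add [X → . X ; num], [X → .]
No further items can be added.

CLOSURE = { [P → . X P num], [X → . X ; num], [X → .] }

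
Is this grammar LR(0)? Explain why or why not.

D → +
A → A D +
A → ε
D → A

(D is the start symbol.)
Augment with D' → D and build the canonical LR(0) collection (I0 = CLOSURE({[D' → . D]}), then GOTO on every symbol after a dot until no new states appear). It has 6 states:
  I0: { [A → . A D +], [A → .], [D → . +], [D → . A], [D' → . D] }  — shift, reduce
  I1: { [D → + .] }  — reduce
  I2: { [A → . A D +], [A → .], [A → A . D +], [D → . +], [D → . A], [D → A .] }  — shift, 2 reduces
  I3: { [D' → D .] }  — accept
  I4: { [A → A D . +] }  — shift
  I5: { [A → A D + .] }  — reduce

Conflict in state I0:
  Shift-reduce conflict between [A → .] and [D → . +]
So the grammar is NOT LR(0).

Answer: No. Shift-reduce conflict between [A → .] and [D → . +]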